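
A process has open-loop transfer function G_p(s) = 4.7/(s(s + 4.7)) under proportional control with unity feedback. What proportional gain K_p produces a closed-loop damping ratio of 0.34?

K_p = 10.2

Closed-loop characteristic equation: s² + 4.7s + K_p·4.7 = 0.
So ω_n = √(4.7K_p) and 2ζω_n = 4.7, giving ζ = 4.7/(2√(4.7K_p)).
Setting ζ = 0.34: √(4.7K_p) = 4.7/(2·0.34) = 6.912, so K_p = 47.77/4.7 = 10.2.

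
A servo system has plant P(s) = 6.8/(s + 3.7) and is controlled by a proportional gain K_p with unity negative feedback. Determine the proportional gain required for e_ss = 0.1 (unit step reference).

K_p = 4.9

Steady-state error for a unit step on this type-0 loop is 1/(1 + K_p·P(0)).
P(0) = 1.838. Require 1/(1 + K_p·1.838) = 0.1, so 1 + 1.838·K_p = 10.
K_p = (10 − 1)/1.838 = 4.9.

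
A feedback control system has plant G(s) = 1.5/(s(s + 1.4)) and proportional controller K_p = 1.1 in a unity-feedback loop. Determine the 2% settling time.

The closed-loop denominator s² + 1.4s + 1.65 gives ω_n = √1.65 = 1.285 and ζ = 1.4/(2ω_n) = 0.5449.
2% settling time T_s ≈ 4/(ζω_n) = 4/0.7 = 5.71 s.

T_s ≈ 5.71 s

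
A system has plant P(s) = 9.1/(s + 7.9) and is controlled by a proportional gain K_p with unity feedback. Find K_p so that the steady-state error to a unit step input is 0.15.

The loop is type 0, so e_ss(step) = 1/(1 + K_pos) with K_pos = K_p·P(0).
P(0) = 1.152. Require 1/(1 + K_p·1.152) = 0.15, so 1 + 1.152·K_p = 6.667.
K_p = (6.667 − 1)/1.152 = 4.92.

K_p = 4.92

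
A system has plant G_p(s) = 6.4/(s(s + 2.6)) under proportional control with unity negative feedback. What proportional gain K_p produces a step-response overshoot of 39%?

From %OS = 100·exp(−πζ/√(1−ζ²)) = 39%, ζ = −ln(0.39)/√(π²+ln²(0.39)) = 0.2871.
Characteristic equation s² + 2.6s + 6.4K_p = 0 gives ζ = 2.6/(2√(6.4K_p)).
Setting ζ = 0.2871: √(6.4K_p) = 2.6/(2·0.2871) = 4.528, so K_p = 20.5/6.4 = 3.2.

K_p = 3.2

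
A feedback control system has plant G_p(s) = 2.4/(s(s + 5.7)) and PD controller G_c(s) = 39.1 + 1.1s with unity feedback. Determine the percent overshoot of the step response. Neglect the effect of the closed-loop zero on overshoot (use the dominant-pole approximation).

Forward path: (39.1 + 1.1s)·2.4/(s(s+5.7)). The closed-loop characteristic equation is s² + (5.7 + 2.4·1.1)s + 2.4·39.1 = 0.
That is s² + 8.34s + 93.84 = 0, so ω_n = 9.687 rad/s and ζ = 8.34/(2·9.687) = 0.4305.
%OS = 100·exp(−πζ/√(1−ζ²)) = 22.4%.

22.4%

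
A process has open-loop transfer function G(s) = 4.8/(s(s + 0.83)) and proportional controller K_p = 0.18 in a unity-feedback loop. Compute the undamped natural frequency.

ω_n = 0.93 rad/s

The closed-loop denominator is s(s+0.83) + 0.18·4.8 = s² + 0.83s + 0.864.
So ω_n² = 0.864 ⇒ ω_n = 0.9295 rad/s, and ζ = 0.83/(2ω_n) = 0.446.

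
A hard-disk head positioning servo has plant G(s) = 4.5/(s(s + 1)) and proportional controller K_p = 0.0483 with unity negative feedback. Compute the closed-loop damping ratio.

ζ = 1.07

1 + K_p·G(s) = 0 gives s² + 1s + 0.2174 = 0.
So ω_n² = 0.2174 ⇒ ω_n = 0.4662 rad/s, and ζ = 1/(2ω_n) = 1.07.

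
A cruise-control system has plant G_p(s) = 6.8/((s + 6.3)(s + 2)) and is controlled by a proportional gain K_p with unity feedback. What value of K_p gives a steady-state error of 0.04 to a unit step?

Steady-state error for a unit step on this type-0 loop is 1/(1 + K_p·G_p(0)).
G_p(0) = 0.5397. Require 1/(1 + K_p·0.5397) = 0.04, so 1 + 0.5397·K_p = 25.
K_p = (25 − 1)/0.5397 = 44.5.

K_p = 44.5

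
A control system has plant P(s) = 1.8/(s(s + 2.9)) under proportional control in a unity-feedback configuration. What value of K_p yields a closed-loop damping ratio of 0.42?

K_p = 6.62

Closed-loop characteristic equation: s² + 2.9s + K_p·1.8 = 0.
So ω_n = √(1.8K_p) and 2ζω_n = 2.9, giving ζ = 2.9/(2√(1.8K_p)).
Setting ζ = 0.42: √(1.8K_p) = 2.9/(2·0.42) = 3.452, so K_p = 11.92/1.8 = 6.62.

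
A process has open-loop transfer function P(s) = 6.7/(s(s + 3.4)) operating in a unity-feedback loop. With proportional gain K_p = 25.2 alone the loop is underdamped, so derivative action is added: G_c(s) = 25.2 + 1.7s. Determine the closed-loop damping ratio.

Forward path: (25.2 + 1.7s)·6.7/(s(s+3.4)). The closed-loop characteristic equation is s² + (3.4 + 6.7·1.7)s + 6.7·25.2 = 0.
That is s² + 14.79s + 168.8 = 0, so ω_n = 12.99 rad/s and ζ = 14.79/(2·12.99) = 0.5691.

ζ = 0.569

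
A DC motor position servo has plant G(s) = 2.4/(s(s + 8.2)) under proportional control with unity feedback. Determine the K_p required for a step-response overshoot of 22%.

From %OS = 100·exp(−πζ/√(1−ζ²)) = 22%, ζ = −ln(0.22)/√(π²+ln²(0.22)) = 0.4342.
Characteristic equation s² + 8.2s + 2.4K_p = 0 gives ζ = 8.2/(2√(2.4K_p)).
Setting ζ = 0.4342: √(2.4K_p) = 8.2/(2·0.4342) = 9.443, so K_p = 89.18/2.4 = 37.2.

K_p = 37.2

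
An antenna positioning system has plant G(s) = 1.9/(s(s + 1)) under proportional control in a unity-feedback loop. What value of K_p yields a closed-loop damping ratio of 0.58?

Closed-loop characteristic equation: s² + 1s + K_p·1.9 = 0.
So ω_n = √(1.9K_p) and 2ζω_n = 1, giving ζ = 1/(2√(1.9K_p)).
Setting ζ = 0.58: √(1.9K_p) = 1/(2·0.58) = 0.8621, so K_p = 0.7432/1.9 = 0.391.

K_p = 0.391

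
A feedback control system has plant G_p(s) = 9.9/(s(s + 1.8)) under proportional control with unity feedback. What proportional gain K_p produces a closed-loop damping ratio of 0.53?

Closed-loop characteristic equation: s² + 1.8s + K_p·9.9 = 0.
So ω_n = √(9.9K_p) and 2ζω_n = 1.8, giving ζ = 1.8/(2√(9.9K_p)).
Setting ζ = 0.53: √(9.9K_p) = 1.8/(2·0.53) = 1.698, so K_p = 2.884/9.9 = 0.291.

K_p = 0.291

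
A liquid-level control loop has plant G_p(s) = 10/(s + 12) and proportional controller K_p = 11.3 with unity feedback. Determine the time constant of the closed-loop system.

τ = 0.008 s

Closed-loop transfer function: T(s) = K_p·G_p(s)/(1 + K_p·G_p(s)) = 113/(s + 12 + 113) = 113/(s + 125).
Time constant τ = 1/125 = 0.008 s.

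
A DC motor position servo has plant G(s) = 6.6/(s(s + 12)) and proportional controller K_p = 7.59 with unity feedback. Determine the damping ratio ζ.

1 + K_p·G(s) = 0 gives s² + 12s + 50.09 = 0.
Matching s² + 2ζω_n s + ω_n²: ω_n = √50.09 = 7.078 rad/s and 2ζω_n = 12, so ζ = 12/(2·7.078) = 0.848.

ζ = 0.848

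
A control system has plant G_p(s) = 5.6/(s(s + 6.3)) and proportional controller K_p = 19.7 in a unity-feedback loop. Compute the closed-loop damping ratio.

With unity feedback the closed-loop characteristic equation is s² + 6.3s + 19.7·5.6 = s² + 6.3s + 110.3 = 0.
So ω_n² = 110.3 ⇒ ω_n = 10.5 rad/s, and ζ = 6.3/(2ω_n) = 0.3.

ζ = 0.3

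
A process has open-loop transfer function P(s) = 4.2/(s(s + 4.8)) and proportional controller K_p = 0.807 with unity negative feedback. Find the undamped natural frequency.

ω_n = 1.84 rad/s

With unity feedback the closed-loop characteristic equation is s² + 4.8s + 0.807·4.2 = s² + 4.8s + 3.389 = 0.
Matching s² + 2ζω_n s + ω_n²: ω_n = √3.389 = 1.841 rad/s and 2ζω_n = 4.8, so ζ = 4.8/(2·1.841) = 1.3.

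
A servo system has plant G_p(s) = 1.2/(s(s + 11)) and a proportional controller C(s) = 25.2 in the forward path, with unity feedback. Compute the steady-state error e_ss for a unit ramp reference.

The loop has one pole at the origin (type 1). Velocity error constant K_v = lim_{s→0} s·C(s)G_p(s) = 25.2·1.2/11 = 2.749.
Steady-state error to a unit ramp: e_ss = 1/K_v = 0.364.

0.364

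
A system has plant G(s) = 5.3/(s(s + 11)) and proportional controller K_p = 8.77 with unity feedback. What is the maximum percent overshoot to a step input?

1.37%

Closed-loop characteristic equation: s² + 11s + 46.48 = 0, so ω_n = 6.818 rad/s and ζ = 11/(2·6.818) = 0.8067.
%OS = 100·exp(−πζ/√(1−ζ²)) = 100·exp(−π·0.8067/√0.3492) = 1.37%.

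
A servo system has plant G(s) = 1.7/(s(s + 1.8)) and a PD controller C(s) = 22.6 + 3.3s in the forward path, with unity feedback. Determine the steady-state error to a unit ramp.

0.0469

The loop has one pole at the origin (type 1). Velocity error constant K_v = lim_{s→0} s·C(s)G(s) = 22.6·1.7/1.8 = 21.34.
Steady-state error to a unit ramp: e_ss = 1/K_v = 0.0469.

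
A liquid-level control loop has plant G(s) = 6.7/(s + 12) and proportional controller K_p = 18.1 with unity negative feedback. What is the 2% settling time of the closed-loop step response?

Closed-loop transfer function: T(s) = K_p·G(s)/(1 + K_p·G(s)) = 121.3/(s + 12 + 121.3) = 121.3/(s + 133.3).
Time constant τ = 1/133.3 = 0.007504 s, so the 2% settling time is about 4τ = 0.03 s.

T_s ≈ 0.03 s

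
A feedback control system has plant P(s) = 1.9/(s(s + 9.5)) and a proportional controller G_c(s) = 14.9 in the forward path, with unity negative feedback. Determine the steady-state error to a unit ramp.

0.336

The loop has one pole at the origin (type 1). Velocity error constant K_v = lim_{s→0} s·G_c(s)P(s) = 14.9·1.9/9.5 = 2.98.
Steady-state error to a unit ramp: e_ss = 1/K_v = 0.336.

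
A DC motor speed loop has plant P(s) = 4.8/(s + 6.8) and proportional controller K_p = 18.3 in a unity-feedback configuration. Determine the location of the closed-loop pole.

s = -94.64

Closed-loop transfer function: T(s) = K_p·P(s)/(1 + K_p·P(s)) = 87.84/(s + 6.8 + 87.84) = 87.84/(s + 94.64).
The closed-loop pole is at s = −94.64.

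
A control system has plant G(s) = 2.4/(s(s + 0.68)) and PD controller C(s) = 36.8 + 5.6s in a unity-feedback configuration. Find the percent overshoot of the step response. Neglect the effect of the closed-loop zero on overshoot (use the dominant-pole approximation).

2.8%

Forward path: (36.8 + 5.6s)·2.4/(s(s+0.68)). The closed-loop characteristic equation is s² + (0.68 + 2.4·5.6)s + 2.4·36.8 = 0.
That is s² + 14.12s + 88.32 = 0, so ω_n = 9.398 rad/s and ζ = 14.12/(2·9.398) = 0.7512.
%OS = 100·exp(−πζ/√(1−ζ²)) = 2.8%.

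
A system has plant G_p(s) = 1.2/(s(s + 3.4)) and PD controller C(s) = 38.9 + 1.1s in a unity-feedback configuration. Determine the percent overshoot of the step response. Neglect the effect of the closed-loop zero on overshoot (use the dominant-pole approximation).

Forward path: (38.9 + 1.1s)·1.2/(s(s+3.4)). The closed-loop characteristic equation is s² + (3.4 + 1.2·1.1)s + 1.2·38.9 = 0.
That is s² + 4.72s + 46.68 = 0, so ω_n = 6.832 rad/s and ζ = 4.72/(2·6.832) = 0.3454.
%OS = 100·exp(−πζ/√(1−ζ²)) = 31.5%.

31.5%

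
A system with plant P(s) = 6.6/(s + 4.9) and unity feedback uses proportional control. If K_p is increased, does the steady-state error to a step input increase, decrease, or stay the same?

The position error constant K_pos = K_p·P(0) grows with K_p, and e_ss = 1/(1+K_pos) falls.

decrease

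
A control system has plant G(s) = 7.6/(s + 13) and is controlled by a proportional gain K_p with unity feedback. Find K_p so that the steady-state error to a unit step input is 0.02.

The loop is type 0, so e_ss(step) = 1/(1 + K_pos) with K_pos = K_p·G(0).
G(0) = 0.5846. Require 1/(1 + K_p·0.5846) = 0.02, so 1 + 0.5846·K_p = 50.
K_p = (50 − 1)/0.5846 = 83.8.

K_p = 83.8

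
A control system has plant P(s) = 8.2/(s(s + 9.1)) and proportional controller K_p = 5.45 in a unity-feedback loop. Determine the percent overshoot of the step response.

5.4%

From 1 + K_pP(s) = 0: s² + 9.1s + 44.69 = 0 ⇒ ω_n = 6.685, ζ = 0.6806.
%OS = 100·exp(−πζ/√(1−ζ²)) = 100·exp(−π·0.6806/√0.5368) = 5.4%.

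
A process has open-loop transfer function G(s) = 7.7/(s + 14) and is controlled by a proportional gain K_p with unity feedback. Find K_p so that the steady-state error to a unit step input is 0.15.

The loop is type 0, so e_ss(step) = 1/(1 + K_pos) with K_pos = K_p·G(0).
G(0) = 0.55. Require 1/(1 + K_p·0.55) = 0.15, so 1 + 0.55·K_p = 6.667.
K_p = (6.667 − 1)/0.55 = 10.3.

K_p = 10.3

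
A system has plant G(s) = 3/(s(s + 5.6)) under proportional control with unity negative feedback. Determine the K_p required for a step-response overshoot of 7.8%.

K_p = 6.58

From %OS = 100·exp(−πζ/√(1−ζ²)) = 7.8%, ζ = −ln(0.078)/√(π²+ln²(0.078)) = 0.6304.
Characteristic equation s² + 5.6s + 3K_p = 0 gives ζ = 5.6/(2√(3K_p)).
Setting ζ = 0.6304: √(3K_p) = 5.6/(2·0.6304) = 4.442, so K_p = 19.73/3 = 6.58.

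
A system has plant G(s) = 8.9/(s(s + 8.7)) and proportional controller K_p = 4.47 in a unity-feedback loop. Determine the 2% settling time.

The closed-loop denominator s² + 8.7s + 39.78 gives ω_n = √39.78 = 6.307 and ζ = 8.7/(2ω_n) = 0.6897.
2% settling time T_s ≈ 4/(ζω_n) = 4/4.35 = 0.92 s.

T_s ≈ 0.92 s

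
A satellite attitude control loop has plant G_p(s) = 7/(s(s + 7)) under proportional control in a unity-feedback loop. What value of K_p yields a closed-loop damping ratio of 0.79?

K_p = 2.8

Closed-loop characteristic equation: s² + 7s + K_p·7 = 0.
So ω_n = √(7K_p) and 2ζω_n = 7, giving ζ = 7/(2√(7K_p)).
Setting ζ = 0.79: √(7K_p) = 7/(2·0.79) = 4.43, so K_p = 19.63/7 = 2.8.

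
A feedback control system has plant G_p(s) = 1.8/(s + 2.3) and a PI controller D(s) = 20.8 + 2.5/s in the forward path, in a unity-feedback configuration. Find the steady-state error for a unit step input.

0

The open loop D(s)G_p(s) has a pole at the origin (type 1), so the static position error constant is infinite and e_ss = 1/(1+∞) = 0.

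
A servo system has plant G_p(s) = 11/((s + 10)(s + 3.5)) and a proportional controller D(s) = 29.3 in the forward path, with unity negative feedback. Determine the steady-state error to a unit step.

The loop is type 0. Static position error constant K_pos = D(0)·G_p(0) = 29.3·0.3143 = 9.209.
Steady-state error to a unit step: e_ss = 1/(1+K_pos) = 1/10.21 = 0.098.

0.098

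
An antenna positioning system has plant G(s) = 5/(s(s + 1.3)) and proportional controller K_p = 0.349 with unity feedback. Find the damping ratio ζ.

1 + K_p·G(s) = 0 gives s² + 1.3s + 1.745 = 0.
Matching s² + 2ζω_n s + ω_n²: ω_n = √1.745 = 1.321 rad/s and 2ζω_n = 1.3, so ζ = 1.3/(2·1.321) = 0.492.

ζ = 0.492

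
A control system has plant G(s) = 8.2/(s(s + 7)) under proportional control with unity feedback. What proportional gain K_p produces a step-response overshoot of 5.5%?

From %OS = 100·exp(−πζ/√(1−ζ²)) = 5.5%, ζ = −ln(0.055)/√(π²+ln²(0.055)) = 0.6783.
Characteristic equation s² + 7s + 8.2K_p = 0 gives ζ = 7/(2√(8.2K_p)).
Setting ζ = 0.6783: √(8.2K_p) = 7/(2·0.6783) = 5.16, so K_p = 26.62/8.2 = 3.25.

K_p = 3.25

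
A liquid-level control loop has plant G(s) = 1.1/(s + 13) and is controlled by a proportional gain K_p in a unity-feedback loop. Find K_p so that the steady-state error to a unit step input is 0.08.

For a type-0 loop with proportional control, e_ss = 1/(1 + K_p·G(0)).
G(0) = 0.08462. Require 1/(1 + K_p·0.08462) = 0.08, so 1 + 0.08462·K_p = 12.5.
K_p = (12.5 − 1)/0.08462 = 136.

K_p = 136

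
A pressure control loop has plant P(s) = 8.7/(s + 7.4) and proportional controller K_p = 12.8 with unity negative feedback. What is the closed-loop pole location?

Closed-loop transfer function: T(s) = K_p·P(s)/(1 + K_p·P(s)) = 111.4/(s + 7.4 + 111.4) = 111.4/(s + 118.8).
The closed-loop pole is at s = −118.8.

s = -118.8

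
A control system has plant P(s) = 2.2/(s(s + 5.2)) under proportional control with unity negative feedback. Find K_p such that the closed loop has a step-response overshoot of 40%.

K_p = 39.2

From %OS = 100·exp(−πζ/√(1−ζ²)) = 40%, ζ = −ln(0.4)/√(π²+ln²(0.4)) = 0.28.
Characteristic equation s² + 5.2s + 2.2K_p = 0 gives ζ = 5.2/(2√(2.2K_p)).
Setting ζ = 0.28: √(2.2K_p) = 5.2/(2·0.28) = 9.286, so K_p = 86.23/2.2 = 39.2.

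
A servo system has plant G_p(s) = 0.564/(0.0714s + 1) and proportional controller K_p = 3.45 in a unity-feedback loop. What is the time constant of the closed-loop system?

Closed loop: T(s) = K_p·G_p/(1+K_p·G_p) = 1.946/(0.0714s + 1 + 1.946), with pole at s = −(1 + 1.946)/0.0714 = −41.26.
Closed-loop time constant τ = 1/41.26 = 0.0242 s.

τ = 0.0242 s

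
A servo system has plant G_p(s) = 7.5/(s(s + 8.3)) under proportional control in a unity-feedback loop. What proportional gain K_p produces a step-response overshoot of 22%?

K_p = 12.2

From %OS = 100·exp(−πζ/√(1−ζ²)) = 22%, ζ = −ln(0.22)/√(π²+ln²(0.22)) = 0.4342.
Characteristic equation s² + 8.3s + 7.5K_p = 0 gives ζ = 8.3/(2√(7.5K_p)).
Setting ζ = 0.4342: √(7.5K_p) = 8.3/(2·0.4342) = 9.559, so K_p = 91.37/7.5 = 12.2.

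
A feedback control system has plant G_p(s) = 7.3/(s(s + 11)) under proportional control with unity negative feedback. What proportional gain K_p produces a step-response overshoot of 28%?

From %OS = 100·exp(−πζ/√(1−ζ²)) = 28%, ζ = −ln(0.28)/√(π²+ln²(0.28)) = 0.3755.
Characteristic equation s² + 11s + 7.3K_p = 0 gives ζ = 11/(2√(7.3K_p)).
Setting ζ = 0.3755: √(7.3K_p) = 11/(2·0.3755) = 14.65, so K_p = 214.5/7.3 = 29.4.

K_p = 29.4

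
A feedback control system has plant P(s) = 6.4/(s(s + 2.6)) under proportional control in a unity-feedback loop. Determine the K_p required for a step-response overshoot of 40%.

K_p = 3.37

From %OS = 100·exp(−πζ/√(1−ζ²)) = 40%, ζ = −ln(0.4)/√(π²+ln²(0.4)) = 0.28.
Characteristic equation s² + 2.6s + 6.4K_p = 0 gives ζ = 2.6/(2√(6.4K_p)).
Setting ζ = 0.28: √(6.4K_p) = 2.6/(2·0.28) = 4.643, so K_p = 21.56/6.4 = 3.37.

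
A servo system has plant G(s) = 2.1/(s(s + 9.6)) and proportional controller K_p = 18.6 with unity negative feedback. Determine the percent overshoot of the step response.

From 1 + K_pG(s) = 0: s² + 9.6s + 39.06 = 0 ⇒ ω_n = 6.25, ζ = 0.768.
%OS = 100·exp(−πζ/√(1−ζ²)) = 100·exp(−π·0.768/√0.4101) = 2.31%.

2.31%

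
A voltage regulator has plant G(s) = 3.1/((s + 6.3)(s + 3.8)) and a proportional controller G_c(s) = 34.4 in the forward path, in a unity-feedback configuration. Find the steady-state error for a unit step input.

0.183

The loop is type 0. Static position error constant K_pos = G_c(0)·G(0) = 34.4·0.1295 = 4.454.
Steady-state error to a unit step: e_ss = 1/(1+K_pos) = 1/5.454 = 0.183.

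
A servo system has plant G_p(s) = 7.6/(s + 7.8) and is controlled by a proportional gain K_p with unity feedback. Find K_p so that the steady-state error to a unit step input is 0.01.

K_p = 102

Steady-state error for a unit step on this type-0 loop is 1/(1 + K_p·G_p(0)).
G_p(0) = 0.9744. Require 1/(1 + K_p·0.9744) = 0.01, so 1 + 0.9744·K_p = 100.
K_p = (100 − 1)/0.9744 = 102.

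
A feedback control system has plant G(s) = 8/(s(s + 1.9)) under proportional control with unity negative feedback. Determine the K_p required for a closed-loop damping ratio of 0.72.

Closed-loop characteristic equation: s² + 1.9s + K_p·8 = 0.
So ω_n = √(8K_p) and 2ζω_n = 1.9, giving ζ = 1.9/(2√(8K_p)).
Setting ζ = 0.72: √(8K_p) = 1.9/(2·0.72) = 1.319, so K_p = 1.741/8 = 0.218.

K_p = 0.218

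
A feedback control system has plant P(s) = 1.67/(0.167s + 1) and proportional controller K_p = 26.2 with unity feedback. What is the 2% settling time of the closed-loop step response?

Closed loop: T(s) = K_p·P/(1+K_p·P) = 43.75/(0.167s + 1 + 43.75), with pole at s = −(1 + 43.75)/0.167 = −268.
τ = 1/268 = 0.003732 s, so 2% settling time ≈ 4τ = 0.0149 s.

T_s ≈ 0.0149 s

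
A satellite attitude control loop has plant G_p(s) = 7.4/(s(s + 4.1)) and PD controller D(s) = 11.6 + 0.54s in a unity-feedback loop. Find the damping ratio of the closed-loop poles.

Forward path: (11.6 + 0.54s)·7.4/(s(s+4.1)). The closed-loop characteristic equation is s² + (4.1 + 7.4·0.54)s + 7.4·11.6 = 0.
That is s² + 8.096s + 85.84 = 0, so ω_n = 9.265 rad/s and ζ = 8.096/(2·9.265) = 0.4369.

ζ = 0.437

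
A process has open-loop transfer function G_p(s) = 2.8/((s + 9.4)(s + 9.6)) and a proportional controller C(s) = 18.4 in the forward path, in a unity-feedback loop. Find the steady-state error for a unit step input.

The loop is type 0. Static position error constant K_pos = C(0)·G_p(0) = 18.4·0.03103 = 0.5709.
Steady-state error to a unit step: e_ss = 1/(1+K_pos) = 1/1.571 = 0.637.

0.637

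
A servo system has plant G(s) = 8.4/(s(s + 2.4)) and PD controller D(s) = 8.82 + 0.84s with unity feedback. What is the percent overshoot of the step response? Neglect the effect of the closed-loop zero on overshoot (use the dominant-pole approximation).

12.7%

Forward path: (8.82 + 0.84s)·8.4/(s(s+2.4)). The closed-loop characteristic equation is s² + (2.4 + 8.4·0.84)s + 8.4·8.82 = 0.
That is s² + 9.456s + 74.09 = 0, so ω_n = 8.607 rad/s and ζ = 9.456/(2·8.607) = 0.5493.
%OS = 100·exp(−πζ/√(1−ζ²)) = 12.7%.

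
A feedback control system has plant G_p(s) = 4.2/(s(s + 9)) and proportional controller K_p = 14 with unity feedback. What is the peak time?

T_p = 0.506 s

From 1 + K_pG_p(s) = 0: s² + 9s + 58.8 = 0 ⇒ ω_n = 7.668, ζ = 0.5868.
Damped frequency ω_d = ω_n√(1−ζ²) = 6.209 rad/s, so peak time T_p = π/ω_d = 0.506 s.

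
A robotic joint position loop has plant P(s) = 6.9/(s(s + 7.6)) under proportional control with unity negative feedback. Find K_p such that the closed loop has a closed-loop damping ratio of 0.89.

Closed-loop characteristic equation: s² + 7.6s + K_p·6.9 = 0.
So ω_n = √(6.9K_p) and 2ζω_n = 7.6, giving ζ = 7.6/(2√(6.9K_p)).
Setting ζ = 0.89: √(6.9K_p) = 7.6/(2·0.89) = 4.27, so K_p = 18.23/6.9 = 2.64.

K_p = 2.64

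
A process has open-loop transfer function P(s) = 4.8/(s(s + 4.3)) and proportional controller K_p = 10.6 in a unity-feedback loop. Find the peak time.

T_p = 0.462 s

Closed-loop characteristic equation: s² + 4.3s + 50.88 = 0, so ω_n = 7.133 rad/s and ζ = 4.3/(2·7.133) = 0.3014.
Damped frequency ω_d = ω_n√(1−ζ²) = 6.801 rad/s, so peak time T_p = π/ω_d = 0.462 s.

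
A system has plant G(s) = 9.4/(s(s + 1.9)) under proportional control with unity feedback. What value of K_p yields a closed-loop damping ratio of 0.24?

Closed-loop characteristic equation: s² + 1.9s + K_p·9.4 = 0.
So ω_n = √(9.4K_p) and 2ζω_n = 1.9, giving ζ = 1.9/(2√(9.4K_p)).
Setting ζ = 0.24: √(9.4K_p) = 1.9/(2·0.24) = 3.958, so K_p = 15.67/9.4 = 1.67.

K_p = 1.67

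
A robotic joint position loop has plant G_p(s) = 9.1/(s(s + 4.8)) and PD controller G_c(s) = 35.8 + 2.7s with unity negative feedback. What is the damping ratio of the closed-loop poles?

Forward path: (35.8 + 2.7s)·9.1/(s(s+4.8)). The closed-loop characteristic equation is s² + (4.8 + 9.1·2.7)s + 9.1·35.8 = 0.
That is s² + 29.37s + 325.8 = 0, so ω_n = 18.05 rad/s and ζ = 29.37/(2·18.05) = 0.8136.

ζ = 0.814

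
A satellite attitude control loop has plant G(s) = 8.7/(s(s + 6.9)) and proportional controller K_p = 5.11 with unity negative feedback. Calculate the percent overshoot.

Closed-loop characteristic equation: s² + 6.9s + 44.46 = 0, so ω_n = 6.668 rad/s and ζ = 6.9/(2·6.668) = 0.5174.
%OS = 100·exp(−πζ/√(1−ζ²)) = 100·exp(−π·0.5174/√0.7323) = 15%.

15%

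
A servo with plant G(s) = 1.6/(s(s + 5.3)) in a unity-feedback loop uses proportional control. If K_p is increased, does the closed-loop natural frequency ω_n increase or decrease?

ω_n = √(1.6·K_p), which grows with K_p.

increase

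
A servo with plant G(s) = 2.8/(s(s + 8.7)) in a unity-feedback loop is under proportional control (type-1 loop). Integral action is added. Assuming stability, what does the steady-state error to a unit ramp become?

The integrator raises the loop to type 2, so K_v → ∞ and e_ss to a ramp is zero.

0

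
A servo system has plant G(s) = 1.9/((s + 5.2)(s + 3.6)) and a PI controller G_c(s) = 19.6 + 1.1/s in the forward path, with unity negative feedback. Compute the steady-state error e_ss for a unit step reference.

The open loop G_c(s)G(s) has a pole at the origin (type 1), so the static position error constant is infinite and e_ss = 1/(1+∞) = 0.

0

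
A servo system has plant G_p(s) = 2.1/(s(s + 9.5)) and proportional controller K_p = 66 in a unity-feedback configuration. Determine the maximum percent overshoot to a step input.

25%

The closed-loop denominator s² + 9.5s + 138.6 gives ω_n = √138.6 = 11.77 and ζ = 9.5/(2ω_n) = 0.4035.
%OS = 100·exp(−πζ/√(1−ζ²)) = 100·exp(−π·0.4035/√0.8372) = 25%.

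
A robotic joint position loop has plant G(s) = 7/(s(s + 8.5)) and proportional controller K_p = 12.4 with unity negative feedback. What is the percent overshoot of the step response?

Closed-loop characteristic equation: s² + 8.5s + 86.8 = 0, so ω_n = 9.317 rad/s and ζ = 8.5/(2·9.317) = 0.4562.
%OS = 100·exp(−πζ/√(1−ζ²)) = 100·exp(−π·0.4562/√0.7919) = 20%.

20%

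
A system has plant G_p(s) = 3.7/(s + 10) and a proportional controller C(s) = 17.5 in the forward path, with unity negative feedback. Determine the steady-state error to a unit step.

The loop is type 0. Static position error constant K_pos = C(0)·G_p(0) = 17.5·0.37 = 6.475.
Steady-state error to a unit step: e_ss = 1/(1+K_pos) = 1/7.475 = 0.134.

0.134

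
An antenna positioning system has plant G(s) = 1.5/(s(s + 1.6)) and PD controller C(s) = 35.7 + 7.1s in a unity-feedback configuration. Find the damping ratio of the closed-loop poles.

ζ = 0.837

Forward path: (35.7 + 7.1s)·1.5/(s(s+1.6)). The closed-loop characteristic equation is s² + (1.6 + 1.5·7.1)s + 1.5·35.7 = 0.
That is s² + 12.25s + 53.55 = 0, so ω_n = 7.318 rad/s and ζ = 12.25/(2·7.318) = 0.837.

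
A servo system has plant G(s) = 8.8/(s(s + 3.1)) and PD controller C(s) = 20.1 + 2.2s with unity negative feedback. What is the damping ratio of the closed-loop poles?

Forward path: (20.1 + 2.2s)·8.8/(s(s+3.1)). The closed-loop characteristic equation is s² + (3.1 + 8.8·2.2)s + 8.8·20.1 = 0.
That is s² + 22.46s + 176.9 = 0, so ω_n = 13.3 rad/s and ζ = 22.46/(2·13.3) = 0.8444.

ζ = 0.844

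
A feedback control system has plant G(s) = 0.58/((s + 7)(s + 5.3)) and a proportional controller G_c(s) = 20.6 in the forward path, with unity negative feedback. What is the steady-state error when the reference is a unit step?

The loop is type 0. Static position error constant K_pos = G_c(0)·G(0) = 20.6·0.01563 = 0.322.
Steady-state error to a unit step: e_ss = 1/(1+K_pos) = 1/1.322 = 0.756.

0.756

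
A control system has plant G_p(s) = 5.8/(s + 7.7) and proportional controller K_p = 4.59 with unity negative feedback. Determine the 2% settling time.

Closed-loop transfer function: T(s) = K_p·G_p(s)/(1 + K_p·G_p(s)) = 26.62/(s + 7.7 + 26.62) = 26.62/(s + 34.32).
Time constant τ = 1/34.32 = 0.02914 s, so the 2% settling time is about 4τ = 0.117 s.

T_s ≈ 0.117 s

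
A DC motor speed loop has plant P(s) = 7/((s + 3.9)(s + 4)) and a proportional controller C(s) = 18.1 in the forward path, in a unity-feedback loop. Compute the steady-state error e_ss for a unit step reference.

0.11

The loop is type 0. Static position error constant K_pos = C(0)·P(0) = 18.1·0.4487 = 8.122.
Steady-state error to a unit step: e_ss = 1/(1+K_pos) = 1/9.122 = 0.11.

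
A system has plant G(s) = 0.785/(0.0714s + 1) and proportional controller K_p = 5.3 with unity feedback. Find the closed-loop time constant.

Closed loop: T(s) = K_p·G/(1+K_p·G) = 4.16/(0.0714s + 1 + 4.16), with pole at s = −(1 + 4.16)/0.0714 = −72.28.
Closed-loop time constant τ = 1/72.28 = 0.0138 s.

τ = 0.0138 s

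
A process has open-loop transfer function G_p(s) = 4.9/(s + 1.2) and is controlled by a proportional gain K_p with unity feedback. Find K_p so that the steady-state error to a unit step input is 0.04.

The loop is type 0, so e_ss(step) = 1/(1 + K_pos) with K_pos = K_p·G_p(0).
G_p(0) = 4.083. Require 1/(1 + K_p·4.083) = 0.04, so 1 + 4.083·K_p = 25.
K_p = (25 − 1)/4.083 = 5.88.

K_p = 5.88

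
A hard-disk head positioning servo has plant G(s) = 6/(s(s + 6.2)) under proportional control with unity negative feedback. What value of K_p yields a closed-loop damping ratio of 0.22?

Closed-loop characteristic equation: s² + 6.2s + K_p·6 = 0.
So ω_n = √(6K_p) and 2ζω_n = 6.2, giving ζ = 6.2/(2√(6K_p)).
Setting ζ = 0.22: √(6K_p) = 6.2/(2·0.22) = 14.09, so K_p = 198.6/6 = 33.1.

K_p = 33.1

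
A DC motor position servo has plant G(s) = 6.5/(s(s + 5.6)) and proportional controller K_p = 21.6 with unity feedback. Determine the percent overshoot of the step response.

Closed-loop characteristic equation: s² + 5.6s + 140.4 = 0, so ω_n = 11.85 rad/s and ζ = 5.6/(2·11.85) = 0.2363.
%OS = 100·exp(−πζ/√(1−ζ²)) = 100·exp(−π·0.2363/√0.9442) = 46.6%.

46.6%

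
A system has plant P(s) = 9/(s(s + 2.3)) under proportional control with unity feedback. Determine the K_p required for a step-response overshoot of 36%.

K_p = 1.54

From %OS = 100·exp(−πζ/√(1−ζ²)) = 36%, ζ = −ln(0.36)/√(π²+ln²(0.36)) = 0.3093.
Characteristic equation s² + 2.3s + 9K_p = 0 gives ζ = 2.3/(2√(9K_p)).
Setting ζ = 0.3093: √(9K_p) = 2.3/(2·0.3093) = 3.719, so K_p = 13.83/9 = 1.54.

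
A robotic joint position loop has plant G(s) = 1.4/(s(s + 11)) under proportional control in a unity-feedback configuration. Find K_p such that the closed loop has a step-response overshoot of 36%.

From %OS = 100·exp(−πζ/√(1−ζ²)) = 36%, ζ = −ln(0.36)/√(π²+ln²(0.36)) = 0.3093.
Characteristic equation s² + 11s + 1.4K_p = 0 gives ζ = 11/(2√(1.4K_p)).
Setting ζ = 0.3093: √(1.4K_p) = 11/(2·0.3093) = 17.78, so K_p = 316.3/1.4 = 226.

K_p = 226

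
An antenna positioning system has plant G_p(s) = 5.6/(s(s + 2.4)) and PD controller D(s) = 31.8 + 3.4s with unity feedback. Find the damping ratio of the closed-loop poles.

ζ = 0.803

Forward path: (31.8 + 3.4s)·5.6/(s(s+2.4)). The closed-loop characteristic equation is s² + (2.4 + 5.6·3.4)s + 5.6·31.8 = 0.
That is s² + 21.44s + 178.1 = 0, so ω_n = 13.34 rad/s and ζ = 21.44/(2·13.34) = 0.8033.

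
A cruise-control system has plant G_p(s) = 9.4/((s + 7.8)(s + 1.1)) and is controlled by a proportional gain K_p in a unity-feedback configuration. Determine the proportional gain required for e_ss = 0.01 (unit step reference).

Steady-state error for a unit step on this type-0 loop is 1/(1 + K_p·G_p(0)).
G_p(0) = 1.096. Require 1/(1 + K_p·1.096) = 0.01, so 1 + 1.096·K_p = 100.
K_p = (100 − 1)/1.096 = 90.4.

K_p = 90.4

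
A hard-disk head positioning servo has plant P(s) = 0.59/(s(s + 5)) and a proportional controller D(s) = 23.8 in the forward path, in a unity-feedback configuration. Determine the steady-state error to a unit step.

0

The open loop D(s)P(s) has a pole at the origin (type 1), so the static position error constant is infinite and e_ss = 1/(1+∞) = 0.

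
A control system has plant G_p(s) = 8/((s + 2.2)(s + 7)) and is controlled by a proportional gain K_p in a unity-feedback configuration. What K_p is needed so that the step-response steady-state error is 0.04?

K_p = 46.2

The loop is type 0, so e_ss(step) = 1/(1 + K_pos) with K_pos = K_p·G_p(0).
G_p(0) = 0.5195. Require 1/(1 + K_p·0.5195) = 0.04, so 1 + 0.5195·K_p = 25.
K_p = (25 − 1)/0.5195 = 46.2.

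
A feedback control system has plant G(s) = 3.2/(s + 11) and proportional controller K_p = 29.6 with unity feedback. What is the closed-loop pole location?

s = -105.7

Closed-loop transfer function: T(s) = K_p·G(s)/(1 + K_p·G(s)) = 94.72/(s + 11 + 94.72) = 94.72/(s + 105.7).
The closed-loop pole is at s = −105.7.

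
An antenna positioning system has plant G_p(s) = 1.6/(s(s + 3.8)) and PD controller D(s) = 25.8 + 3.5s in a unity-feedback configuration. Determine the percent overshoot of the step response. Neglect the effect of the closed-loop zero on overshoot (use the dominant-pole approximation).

3.44%

Forward path: (25.8 + 3.5s)·1.6/(s(s+3.8)). The closed-loop characteristic equation is s² + (3.8 + 1.6·3.5)s + 1.6·25.8 = 0.
That is s² + 9.4s + 41.28 = 0, so ω_n = 6.425 rad/s and ζ = 9.4/(2·6.425) = 0.7315.
%OS = 100·exp(−πζ/√(1−ζ²)) = 3.44%.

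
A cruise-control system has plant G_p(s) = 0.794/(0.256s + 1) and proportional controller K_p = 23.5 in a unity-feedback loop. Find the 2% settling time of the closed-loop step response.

Closed loop: T(s) = K_p·G_p/(1+K_p·G_p) = 18.66/(0.256s + 1 + 18.66), with pole at s = −(1 + 18.66)/0.256 = −76.79.
τ = 1/76.79 = 0.01302 s, so 2% settling time ≈ 4τ = 0.0521 s.

T_s ≈ 0.0521 s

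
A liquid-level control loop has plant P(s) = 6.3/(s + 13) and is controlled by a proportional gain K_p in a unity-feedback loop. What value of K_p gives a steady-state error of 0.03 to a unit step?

The loop is type 0, so e_ss(step) = 1/(1 + K_pos) with K_pos = K_p·P(0).
P(0) = 0.4846. Require 1/(1 + K_p·0.4846) = 0.03, so 1 + 0.4846·K_p = 33.33.
K_p = (33.33 − 1)/0.4846 = 66.7.

K_p = 66.7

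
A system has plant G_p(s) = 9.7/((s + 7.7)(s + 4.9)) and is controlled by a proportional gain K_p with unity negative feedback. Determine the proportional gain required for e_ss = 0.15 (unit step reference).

Steady-state error for a unit step on this type-0 loop is 1/(1 + K_p·G_p(0)).
G_p(0) = 0.2571. Require 1/(1 + K_p·0.2571) = 0.15, so 1 + 0.2571·K_p = 6.667.
K_p = (6.667 − 1)/0.2571 = 22.

K_p = 22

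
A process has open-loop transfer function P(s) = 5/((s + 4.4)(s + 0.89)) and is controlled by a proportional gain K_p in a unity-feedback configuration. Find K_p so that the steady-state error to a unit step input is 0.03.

K_p = 25.3

Steady-state error for a unit step on this type-0 loop is 1/(1 + K_p·P(0)).
P(0) = 1.277. Require 1/(1 + K_p·1.277) = 0.03, so 1 + 1.277·K_p = 33.33.
K_p = (33.33 − 1)/1.277 = 25.3.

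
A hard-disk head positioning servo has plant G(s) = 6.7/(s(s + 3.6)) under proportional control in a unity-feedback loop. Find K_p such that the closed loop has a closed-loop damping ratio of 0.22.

Closed-loop characteristic equation: s² + 3.6s + K_p·6.7 = 0.
So ω_n = √(6.7K_p) and 2ζω_n = 3.6, giving ζ = 3.6/(2√(6.7K_p)).
Setting ζ = 0.22: √(6.7K_p) = 3.6/(2·0.22) = 8.182, so K_p = 66.94/6.7 = 9.99.

K_p = 9.99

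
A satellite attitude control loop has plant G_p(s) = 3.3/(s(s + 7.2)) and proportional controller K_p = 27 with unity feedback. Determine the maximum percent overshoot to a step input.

27.4%

Closed-loop characteristic equation: s² + 7.2s + 89.1 = 0, so ω_n = 9.439 rad/s and ζ = 7.2/(2·9.439) = 0.3814.
%OS = 100·exp(−πζ/√(1−ζ²)) = 100·exp(−π·0.3814/√0.8545) = 27.4%.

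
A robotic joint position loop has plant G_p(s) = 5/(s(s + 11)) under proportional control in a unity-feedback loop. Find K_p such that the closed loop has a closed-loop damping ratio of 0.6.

K_p = 16.8

Closed-loop characteristic equation: s² + 11s + K_p·5 = 0.
So ω_n = √(5K_p) and 2ζω_n = 11, giving ζ = 11/(2√(5K_p)).
Setting ζ = 0.6: √(5K_p) = 11/(2·0.6) = 9.167, so K_p = 84.03/5 = 16.8.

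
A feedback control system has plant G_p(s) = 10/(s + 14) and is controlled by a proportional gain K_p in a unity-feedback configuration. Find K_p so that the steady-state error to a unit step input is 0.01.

For a type-0 loop with proportional control, e_ss = 1/(1 + K_p·G_p(0)).
G_p(0) = 0.7143. Require 1/(1 + K_p·0.7143) = 0.01, so 1 + 0.7143·K_p = 100.
K_p = (100 − 1)/0.7143 = 139.

K_p = 139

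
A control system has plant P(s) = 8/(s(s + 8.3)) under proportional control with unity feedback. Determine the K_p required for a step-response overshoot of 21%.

K_p = 10.9

From %OS = 100·exp(−πζ/√(1−ζ²)) = 21%, ζ = −ln(0.21)/√(π²+ln²(0.21)) = 0.4449.
Characteristic equation s² + 8.3s + 8K_p = 0 gives ζ = 8.3/(2√(8K_p)).
Setting ζ = 0.4449: √(8K_p) = 8.3/(2·0.4449) = 9.328, so K_p = 87.01/8 = 10.9.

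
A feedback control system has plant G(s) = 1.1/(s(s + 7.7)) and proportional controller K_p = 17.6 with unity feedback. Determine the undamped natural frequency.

With unity feedback the closed-loop characteristic equation is s² + 7.7s + 17.6·1.1 = s² + 7.7s + 19.36 = 0.
So ω_n² = 19.36 ⇒ ω_n = 4.4 rad/s, and ζ = 7.7/(2ω_n) = 0.875.

ω_n = 4.4 rad/s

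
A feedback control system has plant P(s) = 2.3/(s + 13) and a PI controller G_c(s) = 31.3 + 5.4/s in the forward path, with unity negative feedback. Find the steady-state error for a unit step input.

The open loop G_c(s)P(s) has a pole at the origin (type 1), so the static position error constant is infinite and e_ss = 1/(1+∞) = 0.

0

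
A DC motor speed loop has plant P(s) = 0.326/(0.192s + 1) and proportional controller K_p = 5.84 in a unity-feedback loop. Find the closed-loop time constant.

Closed loop: T(s) = K_p·P/(1+K_p·P) = 1.904/(0.192s + 1 + 1.904), with pole at s = −(1 + 1.904)/0.192 = −15.12.
Closed-loop time constant τ = 1/15.12 = 0.0661 s.

τ = 0.0661 s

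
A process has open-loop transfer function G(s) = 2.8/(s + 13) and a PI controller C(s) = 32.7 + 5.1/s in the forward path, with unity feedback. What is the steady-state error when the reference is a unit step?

0

The open loop C(s)G(s) has a pole at the origin (type 1), so the static position error constant is infinite and e_ss = 1/(1+∞) = 0.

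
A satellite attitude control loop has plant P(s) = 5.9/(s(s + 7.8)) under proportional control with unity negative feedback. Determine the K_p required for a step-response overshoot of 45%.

K_p = 42.5

From %OS = 100·exp(−πζ/√(1−ζ²)) = 45%, ζ = −ln(0.45)/√(π²+ln²(0.45)) = 0.2463.
Characteristic equation s² + 7.8s + 5.9K_p = 0 gives ζ = 7.8/(2√(5.9K_p)).
Setting ζ = 0.2463: √(5.9K_p) = 7.8/(2·0.2463) = 15.83, so K_p = 250.6/5.9 = 42.5.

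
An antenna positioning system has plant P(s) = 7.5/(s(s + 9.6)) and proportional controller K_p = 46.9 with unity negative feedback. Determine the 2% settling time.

The closed-loop denominator s² + 9.6s + 351.8 gives ω_n = √351.8 = 18.75 and ζ = 9.6/(2ω_n) = 0.2559.
2% settling time T_s ≈ 4/(ζω_n) = 4/4.8 = 0.833 s.

T_s ≈ 0.833 s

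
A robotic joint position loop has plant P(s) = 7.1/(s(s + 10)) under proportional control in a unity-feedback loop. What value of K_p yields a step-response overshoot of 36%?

From %OS = 100·exp(−πζ/√(1−ζ²)) = 36%, ζ = −ln(0.36)/√(π²+ln²(0.36)) = 0.3093.
Characteristic equation s² + 10s + 7.1K_p = 0 gives ζ = 10/(2√(7.1K_p)).
Setting ζ = 0.3093: √(7.1K_p) = 10/(2·0.3093) = 16.17, so K_p = 261.4/7.1 = 36.8.

K_p = 36.8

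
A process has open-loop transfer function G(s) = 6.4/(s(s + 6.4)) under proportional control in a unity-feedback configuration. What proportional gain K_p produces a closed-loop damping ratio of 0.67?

K_p = 3.56

Closed-loop characteristic equation: s² + 6.4s + K_p·6.4 = 0.
So ω_n = √(6.4K_p) and 2ζω_n = 6.4, giving ζ = 6.4/(2√(6.4K_p)).
Setting ζ = 0.67: √(6.4K_p) = 6.4/(2·0.67) = 4.776, so K_p = 22.81/6.4 = 3.56.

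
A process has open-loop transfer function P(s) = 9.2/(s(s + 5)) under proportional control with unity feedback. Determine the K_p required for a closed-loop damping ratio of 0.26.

Closed-loop characteristic equation: s² + 5s + K_p·9.2 = 0.
So ω_n = √(9.2K_p) and 2ζω_n = 5, giving ζ = 5/(2√(9.2K_p)).
Setting ζ = 0.26: √(9.2K_p) = 5/(2·0.26) = 9.615, so K_p = 92.46/9.2 = 10.

K_p = 10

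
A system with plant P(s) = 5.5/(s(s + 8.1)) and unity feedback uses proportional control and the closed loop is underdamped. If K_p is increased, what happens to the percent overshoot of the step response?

Characteristic equation s² + 8.1s + K_p·5.5 = 0: raising K_p raises ω_n while 2ζω_n = 8.1 is fixed, so ζ falls and overshoot grows.

increase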